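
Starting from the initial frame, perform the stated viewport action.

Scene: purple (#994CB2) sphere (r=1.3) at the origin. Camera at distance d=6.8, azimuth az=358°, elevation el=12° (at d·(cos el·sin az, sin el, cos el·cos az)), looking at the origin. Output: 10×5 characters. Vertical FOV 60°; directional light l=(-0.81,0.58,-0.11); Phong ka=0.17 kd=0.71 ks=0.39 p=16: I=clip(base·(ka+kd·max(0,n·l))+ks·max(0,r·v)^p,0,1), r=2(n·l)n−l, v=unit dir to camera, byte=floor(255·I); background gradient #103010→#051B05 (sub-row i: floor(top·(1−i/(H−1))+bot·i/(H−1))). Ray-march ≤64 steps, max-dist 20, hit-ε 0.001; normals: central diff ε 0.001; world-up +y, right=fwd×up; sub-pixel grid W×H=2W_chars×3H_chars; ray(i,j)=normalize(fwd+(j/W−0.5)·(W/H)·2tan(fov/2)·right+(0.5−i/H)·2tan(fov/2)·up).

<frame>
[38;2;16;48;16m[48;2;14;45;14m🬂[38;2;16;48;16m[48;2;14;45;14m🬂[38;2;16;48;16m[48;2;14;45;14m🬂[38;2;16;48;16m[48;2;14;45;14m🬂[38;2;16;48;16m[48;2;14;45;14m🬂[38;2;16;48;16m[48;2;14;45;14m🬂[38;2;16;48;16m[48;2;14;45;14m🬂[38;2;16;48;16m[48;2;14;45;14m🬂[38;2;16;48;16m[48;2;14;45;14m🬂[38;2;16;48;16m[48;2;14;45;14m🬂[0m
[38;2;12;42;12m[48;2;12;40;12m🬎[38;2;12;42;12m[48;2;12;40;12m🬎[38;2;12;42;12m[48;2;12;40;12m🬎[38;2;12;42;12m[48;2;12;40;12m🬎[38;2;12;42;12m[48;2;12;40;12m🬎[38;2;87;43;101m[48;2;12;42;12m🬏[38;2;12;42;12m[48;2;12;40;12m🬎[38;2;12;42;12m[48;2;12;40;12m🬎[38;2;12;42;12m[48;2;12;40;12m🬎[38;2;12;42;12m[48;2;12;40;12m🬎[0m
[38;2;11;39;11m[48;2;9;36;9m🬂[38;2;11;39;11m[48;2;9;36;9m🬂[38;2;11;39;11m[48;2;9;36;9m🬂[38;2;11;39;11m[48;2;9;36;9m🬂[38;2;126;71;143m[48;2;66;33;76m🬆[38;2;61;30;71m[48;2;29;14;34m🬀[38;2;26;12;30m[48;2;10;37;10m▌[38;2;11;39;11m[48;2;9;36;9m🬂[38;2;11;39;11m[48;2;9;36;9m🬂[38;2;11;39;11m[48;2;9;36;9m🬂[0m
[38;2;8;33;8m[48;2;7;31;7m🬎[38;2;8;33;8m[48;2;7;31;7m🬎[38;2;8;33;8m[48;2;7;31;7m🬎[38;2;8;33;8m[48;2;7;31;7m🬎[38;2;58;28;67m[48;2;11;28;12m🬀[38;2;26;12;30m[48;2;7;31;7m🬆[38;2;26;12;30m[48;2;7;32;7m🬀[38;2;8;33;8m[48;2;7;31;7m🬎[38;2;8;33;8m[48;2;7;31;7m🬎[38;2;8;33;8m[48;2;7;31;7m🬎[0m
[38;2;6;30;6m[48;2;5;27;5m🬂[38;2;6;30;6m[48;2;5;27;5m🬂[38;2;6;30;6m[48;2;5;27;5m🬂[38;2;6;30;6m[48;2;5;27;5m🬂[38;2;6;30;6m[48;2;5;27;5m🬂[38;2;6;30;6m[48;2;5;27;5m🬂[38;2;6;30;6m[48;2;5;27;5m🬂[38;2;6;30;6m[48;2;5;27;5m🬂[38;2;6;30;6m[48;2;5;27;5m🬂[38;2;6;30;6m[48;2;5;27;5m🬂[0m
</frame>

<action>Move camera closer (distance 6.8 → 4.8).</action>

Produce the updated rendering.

<frame>
[38;2;16;48;16m[48;2;14;45;14m🬂[38;2;16;48;16m[48;2;14;45;14m🬂[38;2;16;48;16m[48;2;14;45;14m🬂[38;2;16;48;16m[48;2;14;45;14m🬂[38;2;16;48;16m[48;2;14;45;14m🬂[38;2;16;48;16m[48;2;14;45;14m🬂[38;2;16;48;16m[48;2;14;45;14m🬂[38;2;16;48;16m[48;2;14;45;14m🬂[38;2;16;48;16m[48;2;14;45;14m🬂[38;2;16;48;16m[48;2;14;45;14m🬂[0m
[38;2;12;42;12m[48;2;12;40;12m🬎[38;2;12;42;12m[48;2;12;40;12m🬎[38;2;12;42;12m[48;2;12;40;12m🬎[38;2;12;42;12m[48;2;12;40;12m🬎[38;2;12;42;12m[48;2;106;56;123m🬆[38;2;23;36;26m[48;2;69;34;81m🬡[38;2;12;42;12m[48;2;26;12;30m🬬[38;2;12;42;12m[48;2;12;40;12m🬎[38;2;12;42;12m[48;2;12;40;12m🬎[38;2;12;42;12m[48;2;12;40;12m🬎[0m
[38;2;11;39;11m[48;2;9;36;9m🬂[38;2;11;39;11m[48;2;9;36;9m🬂[38;2;11;39;11m[48;2;9;36;9m🬂[38;2;103;54;119m[48;2;10;37;10m▐[38;2;169;124;184m[48;2;61;31;71m🬀[38;2;50;24;58m[48;2;29;13;33m🬀[38;2;26;12;30m[48;2;26;12;30m [38;2;11;39;11m[48;2;9;36;9m🬂[38;2;11;39;11m[48;2;9;36;9m🬂[38;2;11;39;11m[48;2;9;36;9m🬂[0m
[38;2;8;33;8m[48;2;7;31;7m🬎[38;2;8;33;8m[48;2;7;31;7m🬎[38;2;8;33;8m[48;2;7;31;7m🬎[38;2;69;34;80m[48;2;7;32;7m🬁[38;2;32;15;37m[48;2;7;31;7m🬬[38;2;26;12;30m[48;2;26;12;30m [38;2;26;12;30m[48;2;7;31;7m🬆[38;2;8;33;8m[48;2;7;31;7m🬎[38;2;8;33;8m[48;2;7;31;7m🬎[38;2;8;33;8m[48;2;7;31;7m🬎[0m
[38;2;6;30;6m[48;2;5;27;5m🬂[38;2;6;30;6m[48;2;5;27;5m🬂[38;2;6;30;6m[48;2;5;27;5m🬂[38;2;6;30;6m[48;2;5;27;5m🬂[38;2;6;30;6m[48;2;5;27;5m🬂[38;2;6;30;6m[48;2;5;27;5m🬂[38;2;6;30;6m[48;2;5;27;5m🬂[38;2;6;30;6m[48;2;5;27;5m🬂[38;2;6;30;6m[48;2;5;27;5m🬂[38;2;6;30;6m[48;2;5;27;5m🬂[0m
</frame>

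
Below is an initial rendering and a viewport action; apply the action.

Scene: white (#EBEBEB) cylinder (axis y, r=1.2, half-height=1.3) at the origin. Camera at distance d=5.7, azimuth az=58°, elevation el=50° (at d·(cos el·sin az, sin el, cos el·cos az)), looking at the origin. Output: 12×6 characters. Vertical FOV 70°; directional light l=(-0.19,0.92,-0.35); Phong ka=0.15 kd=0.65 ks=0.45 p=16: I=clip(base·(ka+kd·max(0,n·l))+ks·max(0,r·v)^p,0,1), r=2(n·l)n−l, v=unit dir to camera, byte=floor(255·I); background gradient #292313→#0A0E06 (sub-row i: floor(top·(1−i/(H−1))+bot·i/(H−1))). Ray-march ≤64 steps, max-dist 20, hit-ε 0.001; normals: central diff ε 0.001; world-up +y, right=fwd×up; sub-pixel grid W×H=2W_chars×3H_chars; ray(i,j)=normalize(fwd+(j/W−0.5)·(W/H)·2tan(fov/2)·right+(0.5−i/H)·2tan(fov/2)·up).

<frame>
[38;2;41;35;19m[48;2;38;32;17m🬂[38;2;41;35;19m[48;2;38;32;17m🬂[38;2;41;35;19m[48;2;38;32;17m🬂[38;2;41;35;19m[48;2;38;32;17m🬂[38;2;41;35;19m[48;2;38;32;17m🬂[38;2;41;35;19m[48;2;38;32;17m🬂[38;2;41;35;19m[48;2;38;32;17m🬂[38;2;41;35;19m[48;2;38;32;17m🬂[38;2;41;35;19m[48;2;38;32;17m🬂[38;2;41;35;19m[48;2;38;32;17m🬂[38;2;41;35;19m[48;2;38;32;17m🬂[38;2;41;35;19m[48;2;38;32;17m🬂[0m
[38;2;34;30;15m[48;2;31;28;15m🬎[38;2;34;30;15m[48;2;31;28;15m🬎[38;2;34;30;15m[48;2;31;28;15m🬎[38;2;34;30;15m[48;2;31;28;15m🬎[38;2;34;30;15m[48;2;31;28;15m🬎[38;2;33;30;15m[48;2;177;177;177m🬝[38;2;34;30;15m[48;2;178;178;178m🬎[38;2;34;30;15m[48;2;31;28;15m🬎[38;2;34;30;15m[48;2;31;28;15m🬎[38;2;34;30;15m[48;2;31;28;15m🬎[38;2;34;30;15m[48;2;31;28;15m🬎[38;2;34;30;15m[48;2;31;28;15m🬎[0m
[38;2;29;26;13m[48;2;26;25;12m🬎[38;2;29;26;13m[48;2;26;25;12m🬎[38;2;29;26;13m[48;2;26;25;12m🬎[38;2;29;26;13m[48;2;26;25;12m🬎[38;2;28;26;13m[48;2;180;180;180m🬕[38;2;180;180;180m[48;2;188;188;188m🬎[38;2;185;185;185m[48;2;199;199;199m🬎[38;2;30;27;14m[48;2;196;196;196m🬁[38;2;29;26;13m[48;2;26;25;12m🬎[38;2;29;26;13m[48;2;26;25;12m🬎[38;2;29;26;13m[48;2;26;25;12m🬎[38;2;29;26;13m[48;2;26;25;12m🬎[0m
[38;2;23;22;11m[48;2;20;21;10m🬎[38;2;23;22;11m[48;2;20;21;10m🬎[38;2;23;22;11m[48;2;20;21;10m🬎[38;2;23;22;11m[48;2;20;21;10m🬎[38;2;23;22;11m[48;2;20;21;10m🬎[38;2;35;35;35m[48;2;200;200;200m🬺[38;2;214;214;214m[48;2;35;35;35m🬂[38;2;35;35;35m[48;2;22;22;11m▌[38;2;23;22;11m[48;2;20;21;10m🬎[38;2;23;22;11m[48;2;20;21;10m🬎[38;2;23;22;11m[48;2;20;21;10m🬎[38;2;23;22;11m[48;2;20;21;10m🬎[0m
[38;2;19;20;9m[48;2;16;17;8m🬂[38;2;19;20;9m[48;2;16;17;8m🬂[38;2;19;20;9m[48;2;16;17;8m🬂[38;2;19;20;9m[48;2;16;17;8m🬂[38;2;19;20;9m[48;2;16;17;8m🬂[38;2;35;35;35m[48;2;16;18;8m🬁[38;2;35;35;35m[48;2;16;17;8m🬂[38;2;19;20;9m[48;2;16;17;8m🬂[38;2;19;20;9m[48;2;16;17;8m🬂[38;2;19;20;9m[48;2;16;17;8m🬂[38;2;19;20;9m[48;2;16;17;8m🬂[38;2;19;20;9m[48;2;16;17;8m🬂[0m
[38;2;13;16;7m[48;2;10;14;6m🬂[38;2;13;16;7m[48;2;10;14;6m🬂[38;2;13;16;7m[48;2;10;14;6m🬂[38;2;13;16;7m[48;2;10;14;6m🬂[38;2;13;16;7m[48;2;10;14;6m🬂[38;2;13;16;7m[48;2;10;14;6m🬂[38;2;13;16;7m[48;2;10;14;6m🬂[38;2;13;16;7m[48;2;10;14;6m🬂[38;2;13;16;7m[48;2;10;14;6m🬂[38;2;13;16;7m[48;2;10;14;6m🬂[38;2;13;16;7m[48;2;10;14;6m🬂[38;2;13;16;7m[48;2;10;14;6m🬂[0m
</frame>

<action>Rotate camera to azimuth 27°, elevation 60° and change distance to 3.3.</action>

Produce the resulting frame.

<frame>
[38;2;41;35;19m[48;2;38;32;17m🬂[38;2;41;35;19m[48;2;38;32;17m🬂[38;2;41;35;19m[48;2;38;32;17m🬂[38;2;41;35;19m[48;2;38;32;17m🬂[38;2;39;33;18m[48;2;179;179;179m🬝[38;2;40;34;18m[48;2;179;179;179m🬎[38;2;40;34;18m[48;2;180;180;180m🬎[38;2;40;34;18m[48;2;179;179;179m🬎[38;2;41;35;19m[48;2;38;32;17m🬂[38;2;41;35;19m[48;2;38;32;17m🬂[38;2;41;35;19m[48;2;38;32;17m🬂[38;2;41;35;19m[48;2;38;32;17m🬂[0m
[38;2;34;30;15m[48;2;31;28;15m🬎[38;2;34;30;15m[48;2;31;28;15m🬎[38;2;33;30;15m[48;2;180;180;180m🬝[38;2;35;31;16m[48;2;182;182;182m🬀[38;2;183;183;183m[48;2;193;193;193m🬎[38;2;187;187;187m[48;2;201;201;201m🬎[38;2;187;187;187m[48;2;203;203;203m🬎[38;2;184;184;184m[48;2;196;196;196m🬎[38;2;181;181;181m[48;2;187;187;187m🬎[38;2;34;30;15m[48;2;179;179;179m🬊[38;2;34;30;15m[48;2;31;28;15m🬎[38;2;34;30;15m[48;2;31;28;15m🬎[0m
[38;2;29;26;13m[48;2;26;25;12m🬎[38;2;29;26;13m[48;2;26;25;12m🬎[38;2;28;26;13m[48;2;185;185;185m▌[38;2;191;191;191m[48;2;202;202;202m🬕[38;2;205;205;205m[48;2;225;225;225m🬆[38;2;221;221;221m[48;2;248;248;248m🬆[38;2;219;219;219m[48;2;247;247;247m🬂[38;2;211;211;211m[48;2;235;235;235m🬊[38;2;196;196;196m[48;2;211;211;211m🬨[38;2;183;183;183m[48;2;190;190;190m🬨[38;2;29;26;13m[48;2;26;25;12m🬎[38;2;29;26;13m[48;2;26;25;12m🬎[0m
[38;2;23;22;11m[48;2;20;21;10m🬎[38;2;23;22;11m[48;2;20;21;10m🬎[38;2;23;22;11m[48;2;20;21;10m🬎[38;2;209;209;209m[48;2;20;21;10m🬊[38;2;233;233;233m[48;2;252;252;252m▌[38;2;255;255;255m[48;2;255;255;255m [38;2;255;255;255m[48;2;255;255;255m [38;2;253;253;253m[48;2;243;243;243m🬺[38;2;220;220;220m[48;2;20;21;10m🬝[38;2;196;196;196m[48;2;21;21;10m🬀[38;2;23;22;11m[48;2;20;21;10m🬎[38;2;23;22;11m[48;2;20;21;10m🬎[0m
[38;2;19;20;9m[48;2;16;17;8m🬂[38;2;19;20;9m[48;2;16;17;8m🬂[38;2;19;20;9m[48;2;16;17;8m🬂[38;2;19;20;9m[48;2;16;17;8m🬂[38;2;35;35;35m[48;2;15;17;8m🬊[38;2;255;255;255m[48;2;31;31;29m🬁[38;2;255;255;255m[48;2;35;35;35m🬂[38;2;35;35;35m[48;2;15;17;8m🬎[38;2;35;35;35m[48;2;16;18;8m🬀[38;2;19;20;9m[48;2;16;17;8m🬂[38;2;19;20;9m[48;2;16;17;8m🬂[38;2;19;20;9m[48;2;16;17;8m🬂[0m
[38;2;13;16;7m[48;2;10;14;6m🬂[38;2;13;16;7m[48;2;10;14;6m🬂[38;2;13;16;7m[48;2;10;14;6m🬂[38;2;13;16;7m[48;2;10;14;6m🬂[38;2;13;16;7m[48;2;10;14;6m🬂[38;2;13;16;7m[48;2;10;14;6m🬂[38;2;13;16;7m[48;2;10;14;6m🬂[38;2;13;16;7m[48;2;10;14;6m🬂[38;2;13;16;7m[48;2;10;14;6m🬂[38;2;13;16;7m[48;2;10;14;6m🬂[38;2;13;16;7m[48;2;10;14;6m🬂[38;2;13;16;7m[48;2;10;14;6m🬂[0m
</frame>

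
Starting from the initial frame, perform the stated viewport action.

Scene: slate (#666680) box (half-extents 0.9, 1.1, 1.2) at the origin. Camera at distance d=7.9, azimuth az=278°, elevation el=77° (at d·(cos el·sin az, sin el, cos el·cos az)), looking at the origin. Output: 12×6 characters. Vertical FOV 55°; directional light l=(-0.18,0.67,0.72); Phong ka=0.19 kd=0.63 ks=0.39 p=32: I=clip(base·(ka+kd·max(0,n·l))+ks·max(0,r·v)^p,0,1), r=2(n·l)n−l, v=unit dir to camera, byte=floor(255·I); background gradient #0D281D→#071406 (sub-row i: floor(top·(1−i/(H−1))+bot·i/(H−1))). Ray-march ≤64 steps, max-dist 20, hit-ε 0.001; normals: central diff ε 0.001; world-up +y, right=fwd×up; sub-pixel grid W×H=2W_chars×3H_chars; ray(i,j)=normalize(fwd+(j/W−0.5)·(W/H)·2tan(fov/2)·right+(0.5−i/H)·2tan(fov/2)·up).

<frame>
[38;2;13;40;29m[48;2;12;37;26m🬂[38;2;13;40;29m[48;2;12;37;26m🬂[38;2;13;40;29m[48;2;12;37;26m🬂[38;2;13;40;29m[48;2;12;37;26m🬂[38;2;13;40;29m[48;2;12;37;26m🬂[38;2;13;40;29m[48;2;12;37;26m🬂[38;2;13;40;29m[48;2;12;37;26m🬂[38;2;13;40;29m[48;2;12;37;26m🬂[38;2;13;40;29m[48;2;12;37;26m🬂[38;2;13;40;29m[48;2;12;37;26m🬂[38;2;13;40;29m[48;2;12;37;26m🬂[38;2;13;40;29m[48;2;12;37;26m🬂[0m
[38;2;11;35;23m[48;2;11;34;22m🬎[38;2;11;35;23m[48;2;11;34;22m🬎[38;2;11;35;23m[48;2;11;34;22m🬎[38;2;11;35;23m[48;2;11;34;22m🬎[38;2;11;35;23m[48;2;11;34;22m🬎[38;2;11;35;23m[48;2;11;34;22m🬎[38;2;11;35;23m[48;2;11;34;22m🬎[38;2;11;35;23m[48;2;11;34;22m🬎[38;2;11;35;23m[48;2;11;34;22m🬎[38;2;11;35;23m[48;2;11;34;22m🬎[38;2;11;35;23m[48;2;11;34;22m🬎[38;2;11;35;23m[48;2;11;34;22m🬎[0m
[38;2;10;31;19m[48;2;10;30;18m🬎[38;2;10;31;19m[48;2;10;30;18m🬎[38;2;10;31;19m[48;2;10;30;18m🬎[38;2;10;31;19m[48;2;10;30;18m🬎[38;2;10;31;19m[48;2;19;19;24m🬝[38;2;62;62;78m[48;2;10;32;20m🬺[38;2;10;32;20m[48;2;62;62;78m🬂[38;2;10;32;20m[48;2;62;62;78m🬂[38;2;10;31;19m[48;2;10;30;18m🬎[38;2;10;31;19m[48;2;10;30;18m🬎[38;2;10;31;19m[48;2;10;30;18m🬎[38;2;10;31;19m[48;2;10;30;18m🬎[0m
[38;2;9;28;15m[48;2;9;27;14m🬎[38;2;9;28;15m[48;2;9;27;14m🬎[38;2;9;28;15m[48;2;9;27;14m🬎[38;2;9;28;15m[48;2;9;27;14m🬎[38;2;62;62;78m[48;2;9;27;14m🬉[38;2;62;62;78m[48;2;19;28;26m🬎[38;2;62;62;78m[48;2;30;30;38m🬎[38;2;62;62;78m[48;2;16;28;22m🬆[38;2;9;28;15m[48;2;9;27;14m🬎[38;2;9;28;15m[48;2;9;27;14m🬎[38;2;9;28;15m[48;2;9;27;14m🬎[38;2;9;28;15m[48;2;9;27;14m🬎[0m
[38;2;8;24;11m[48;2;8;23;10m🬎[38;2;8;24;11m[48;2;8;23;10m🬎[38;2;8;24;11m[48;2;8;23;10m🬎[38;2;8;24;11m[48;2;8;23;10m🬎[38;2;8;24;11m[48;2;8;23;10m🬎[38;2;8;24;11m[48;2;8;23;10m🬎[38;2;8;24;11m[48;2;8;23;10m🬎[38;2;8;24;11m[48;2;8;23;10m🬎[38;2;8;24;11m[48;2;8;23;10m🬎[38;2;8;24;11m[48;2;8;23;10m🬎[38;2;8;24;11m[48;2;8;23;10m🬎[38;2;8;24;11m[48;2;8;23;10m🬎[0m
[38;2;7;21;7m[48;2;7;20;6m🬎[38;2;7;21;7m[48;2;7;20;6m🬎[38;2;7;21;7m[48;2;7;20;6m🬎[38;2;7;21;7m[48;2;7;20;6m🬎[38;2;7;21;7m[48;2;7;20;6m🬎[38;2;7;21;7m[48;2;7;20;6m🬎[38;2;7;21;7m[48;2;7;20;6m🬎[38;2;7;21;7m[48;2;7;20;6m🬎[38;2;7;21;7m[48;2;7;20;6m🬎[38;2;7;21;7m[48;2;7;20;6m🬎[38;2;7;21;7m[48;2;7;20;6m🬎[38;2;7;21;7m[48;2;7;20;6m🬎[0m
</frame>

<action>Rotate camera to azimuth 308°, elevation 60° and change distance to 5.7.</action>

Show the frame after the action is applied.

<frame>
[38;2;13;40;29m[48;2;12;37;26m🬂[38;2;13;40;29m[48;2;12;37;26m🬂[38;2;13;40;29m[48;2;12;37;26m🬂[38;2;13;40;29m[48;2;12;37;26m🬂[38;2;13;40;29m[48;2;12;37;26m🬂[38;2;13;40;29m[48;2;12;37;26m🬂[38;2;13;40;29m[48;2;12;37;26m🬂[38;2;13;40;29m[48;2;12;37;26m🬂[38;2;13;40;29m[48;2;12;37;26m🬂[38;2;13;40;29m[48;2;12;37;26m🬂[38;2;13;40;29m[48;2;12;37;26m🬂[38;2;13;40;29m[48;2;12;37;26m🬂[0m
[38;2;11;35;23m[48;2;11;34;22m🬎[38;2;11;35;23m[48;2;11;34;22m🬎[38;2;11;35;23m[48;2;11;34;22m🬎[38;2;11;35;23m[48;2;11;34;22m🬎[38;2;11;35;23m[48;2;62;62;78m🬝[38;2;11;36;24m[48;2;62;62;78m🬂[38;2;62;62;78m[48;2;11;35;23m🬱[38;2;11;35;23m[48;2;11;34;22m🬎[38;2;11;35;23m[48;2;11;34;22m🬎[38;2;11;35;23m[48;2;11;34;22m🬎[38;2;11;35;23m[48;2;11;34;22m🬎[38;2;11;35;23m[48;2;11;34;22m🬎[0m
[38;2;10;31;19m[48;2;10;30;18m🬎[38;2;10;31;19m[48;2;10;30;18m🬎[38;2;10;31;19m[48;2;10;30;18m🬎[38;2;62;62;78m[48;2;10;31;19m🬇[38;2;62;62;78m[48;2;30;30;38m🬬[38;2;62;62;78m[48;2;62;62;78m [38;2;62;62;78m[48;2;62;62;78m [38;2;62;62;78m[48;2;62;62;78m [38;2;10;32;20m[48;2;62;62;79m🬂[38;2;10;31;19m[48;2;10;30;18m🬎[38;2;10;31;19m[48;2;10;30;18m🬎[38;2;10;31;19m[48;2;10;30;18m🬎[0m
[38;2;9;28;15m[48;2;9;27;14m🬎[38;2;9;28;15m[48;2;9;27;14m🬎[38;2;9;28;15m[48;2;9;27;14m🬎[38;2;9;28;15m[48;2;9;27;14m🬎[38;2;30;30;38m[48;2;9;27;14m🬬[38;2;62;62;78m[48;2;30;30;38m🬊[38;2;62;62;78m[48;2;30;30;38m🬬[38;2;62;62;78m[48;2;65;65;82m🬝[38;2;63;63;80m[48;2;9;27;14m🬄[38;2;9;28;15m[48;2;9;27;14m🬎[38;2;9;28;15m[48;2;9;27;14m🬎[38;2;9;28;15m[48;2;9;27;14m🬎[0m
[38;2;8;24;11m[48;2;8;23;10m🬎[38;2;8;24;11m[48;2;8;23;10m🬎[38;2;8;24;11m[48;2;8;23;10m🬎[38;2;8;24;11m[48;2;8;23;10m🬎[38;2;8;24;11m[48;2;8;23;10m🬎[38;2;30;30;38m[48;2;8;23;10m🬁[38;2;30;30;38m[48;2;8;23;10m🬬[38;2;65;65;82m[48;2;8;23;10m🬄[38;2;8;24;11m[48;2;8;23;10m🬎[38;2;8;24;11m[48;2;8;23;10m🬎[38;2;8;24;11m[48;2;8;23;10m🬎[38;2;8;24;11m[48;2;8;23;10m🬎[0m
[38;2;7;21;7m[48;2;7;20;6m🬎[38;2;7;21;7m[48;2;7;20;6m🬎[38;2;7;21;7m[48;2;7;20;6m🬎[38;2;7;21;7m[48;2;7;20;6m🬎[38;2;7;21;7m[48;2;7;20;6m🬎[38;2;7;21;7m[48;2;7;20;6m🬎[38;2;7;21;7m[48;2;7;20;6m🬎[38;2;7;21;7m[48;2;7;20;6m🬎[38;2;7;21;7m[48;2;7;20;6m🬎[38;2;7;21;7m[48;2;7;20;6m🬎[38;2;7;21;7m[48;2;7;20;6m🬎[38;2;7;21;7m[48;2;7;20;6m🬎[0m
</frame>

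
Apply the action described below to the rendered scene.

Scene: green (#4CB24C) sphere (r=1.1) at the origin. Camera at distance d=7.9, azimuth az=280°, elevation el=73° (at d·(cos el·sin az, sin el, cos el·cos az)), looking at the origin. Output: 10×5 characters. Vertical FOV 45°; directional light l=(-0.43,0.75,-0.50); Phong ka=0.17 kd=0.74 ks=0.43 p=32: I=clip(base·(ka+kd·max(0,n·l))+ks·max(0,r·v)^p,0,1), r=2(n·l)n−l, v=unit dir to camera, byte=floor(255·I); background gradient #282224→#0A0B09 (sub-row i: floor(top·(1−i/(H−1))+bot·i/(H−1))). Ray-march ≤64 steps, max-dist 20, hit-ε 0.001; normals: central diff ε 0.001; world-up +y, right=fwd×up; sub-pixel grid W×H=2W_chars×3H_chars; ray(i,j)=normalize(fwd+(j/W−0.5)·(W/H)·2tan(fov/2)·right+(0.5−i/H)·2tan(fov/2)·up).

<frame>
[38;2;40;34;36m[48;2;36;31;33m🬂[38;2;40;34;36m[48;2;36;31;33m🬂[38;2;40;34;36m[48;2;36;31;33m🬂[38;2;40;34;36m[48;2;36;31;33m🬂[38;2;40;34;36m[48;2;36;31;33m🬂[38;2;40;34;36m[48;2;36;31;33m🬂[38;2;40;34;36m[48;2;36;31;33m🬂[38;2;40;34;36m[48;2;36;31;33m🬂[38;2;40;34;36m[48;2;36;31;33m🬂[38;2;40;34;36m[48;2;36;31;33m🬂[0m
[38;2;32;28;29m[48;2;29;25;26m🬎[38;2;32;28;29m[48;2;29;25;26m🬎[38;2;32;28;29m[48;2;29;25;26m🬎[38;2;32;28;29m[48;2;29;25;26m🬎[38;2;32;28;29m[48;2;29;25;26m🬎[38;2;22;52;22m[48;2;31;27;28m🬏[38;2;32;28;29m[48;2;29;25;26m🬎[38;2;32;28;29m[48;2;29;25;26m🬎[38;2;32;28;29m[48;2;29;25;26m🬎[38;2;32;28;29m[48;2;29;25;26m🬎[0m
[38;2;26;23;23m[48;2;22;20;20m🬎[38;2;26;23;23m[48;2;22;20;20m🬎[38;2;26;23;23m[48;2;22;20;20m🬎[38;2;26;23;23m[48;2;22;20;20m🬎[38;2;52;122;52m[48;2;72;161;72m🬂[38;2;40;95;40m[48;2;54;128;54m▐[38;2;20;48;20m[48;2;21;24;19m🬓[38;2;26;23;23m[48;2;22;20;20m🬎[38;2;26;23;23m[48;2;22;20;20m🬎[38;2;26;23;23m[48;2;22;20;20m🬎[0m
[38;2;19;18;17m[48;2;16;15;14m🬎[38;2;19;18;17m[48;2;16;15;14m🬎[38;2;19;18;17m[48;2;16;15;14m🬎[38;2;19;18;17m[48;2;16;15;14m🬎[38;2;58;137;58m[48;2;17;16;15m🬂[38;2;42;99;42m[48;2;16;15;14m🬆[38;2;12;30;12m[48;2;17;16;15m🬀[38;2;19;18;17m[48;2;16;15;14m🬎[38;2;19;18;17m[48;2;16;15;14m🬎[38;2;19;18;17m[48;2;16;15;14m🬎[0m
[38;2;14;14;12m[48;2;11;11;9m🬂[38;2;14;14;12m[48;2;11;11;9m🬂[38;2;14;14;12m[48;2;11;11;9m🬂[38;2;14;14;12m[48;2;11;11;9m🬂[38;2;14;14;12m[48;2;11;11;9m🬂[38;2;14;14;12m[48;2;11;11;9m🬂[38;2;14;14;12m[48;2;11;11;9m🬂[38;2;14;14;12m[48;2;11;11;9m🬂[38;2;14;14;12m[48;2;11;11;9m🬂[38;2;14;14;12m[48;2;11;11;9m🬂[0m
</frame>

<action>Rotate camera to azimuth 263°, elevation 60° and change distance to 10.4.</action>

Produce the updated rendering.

<frame>
[38;2;40;34;36m[48;2;36;31;33m🬂[38;2;40;34;36m[48;2;36;31;33m🬂[38;2;40;34;36m[48;2;36;31;33m🬂[38;2;40;34;36m[48;2;36;31;33m🬂[38;2;40;34;36m[48;2;36;31;33m🬂[38;2;40;34;36m[48;2;36;31;33m🬂[38;2;40;34;36m[48;2;36;31;33m🬂[38;2;40;34;36m[48;2;36;31;33m🬂[38;2;40;34;36m[48;2;36;31;33m🬂[38;2;40;34;36m[48;2;36;31;33m🬂[0m
[38;2;32;28;29m[48;2;29;25;26m🬎[38;2;32;28;29m[48;2;29;25;26m🬎[38;2;32;28;29m[48;2;29;25;26m🬎[38;2;32;28;29m[48;2;29;25;26m🬎[38;2;32;28;29m[48;2;29;25;26m🬎[38;2;32;28;29m[48;2;29;25;26m🬎[38;2;32;28;29m[48;2;29;25;26m🬎[38;2;32;28;29m[48;2;29;25;26m🬎[38;2;32;28;29m[48;2;29;25;26m🬎[38;2;32;28;29m[48;2;29;25;26m🬎[0m
[38;2;26;23;23m[48;2;22;20;20m🬎[38;2;26;23;23m[48;2;22;20;20m🬎[38;2;26;23;23m[48;2;22;20;20m🬎[38;2;26;23;23m[48;2;22;20;20m🬎[38;2;24;22;22m[48;2;59;140;59m▌[38;2;20;48;20m[48;2;50;119;50m🬁[38;2;26;23;23m[48;2;22;20;20m🬎[38;2;26;23;23m[48;2;22;20;20m🬎[38;2;26;23;23m[48;2;22;20;20m🬎[38;2;26;23;23m[48;2;22;20;20m🬎[0m
[38;2;19;18;17m[48;2;16;15;14m🬎[38;2;19;18;17m[48;2;16;15;14m🬎[38;2;19;18;17m[48;2;16;15;14m🬎[38;2;19;18;17m[48;2;16;15;14m🬎[38;2;49;116;49m[48;2;17;16;15m🬁[38;2;49;115;49m[48;2;18;24;16m🬀[38;2;19;18;17m[48;2;16;15;14m🬎[38;2;19;18;17m[48;2;16;15;14m🬎[38;2;19;18;17m[48;2;16;15;14m🬎[38;2;19;18;17m[48;2;16;15;14m🬎[0m
[38;2;14;14;12m[48;2;11;11;9m🬂[38;2;14;14;12m[48;2;11;11;9m🬂[38;2;14;14;12m[48;2;11;11;9m🬂[38;2;14;14;12m[48;2;11;11;9m🬂[38;2;14;14;12m[48;2;11;11;9m🬂[38;2;14;14;12m[48;2;11;11;9m🬂[38;2;14;14;12m[48;2;11;11;9m🬂[38;2;14;14;12m[48;2;11;11;9m🬂[38;2;14;14;12m[48;2;11;11;9m🬂[38;2;14;14;12m[48;2;11;11;9m🬂[0m
</frame>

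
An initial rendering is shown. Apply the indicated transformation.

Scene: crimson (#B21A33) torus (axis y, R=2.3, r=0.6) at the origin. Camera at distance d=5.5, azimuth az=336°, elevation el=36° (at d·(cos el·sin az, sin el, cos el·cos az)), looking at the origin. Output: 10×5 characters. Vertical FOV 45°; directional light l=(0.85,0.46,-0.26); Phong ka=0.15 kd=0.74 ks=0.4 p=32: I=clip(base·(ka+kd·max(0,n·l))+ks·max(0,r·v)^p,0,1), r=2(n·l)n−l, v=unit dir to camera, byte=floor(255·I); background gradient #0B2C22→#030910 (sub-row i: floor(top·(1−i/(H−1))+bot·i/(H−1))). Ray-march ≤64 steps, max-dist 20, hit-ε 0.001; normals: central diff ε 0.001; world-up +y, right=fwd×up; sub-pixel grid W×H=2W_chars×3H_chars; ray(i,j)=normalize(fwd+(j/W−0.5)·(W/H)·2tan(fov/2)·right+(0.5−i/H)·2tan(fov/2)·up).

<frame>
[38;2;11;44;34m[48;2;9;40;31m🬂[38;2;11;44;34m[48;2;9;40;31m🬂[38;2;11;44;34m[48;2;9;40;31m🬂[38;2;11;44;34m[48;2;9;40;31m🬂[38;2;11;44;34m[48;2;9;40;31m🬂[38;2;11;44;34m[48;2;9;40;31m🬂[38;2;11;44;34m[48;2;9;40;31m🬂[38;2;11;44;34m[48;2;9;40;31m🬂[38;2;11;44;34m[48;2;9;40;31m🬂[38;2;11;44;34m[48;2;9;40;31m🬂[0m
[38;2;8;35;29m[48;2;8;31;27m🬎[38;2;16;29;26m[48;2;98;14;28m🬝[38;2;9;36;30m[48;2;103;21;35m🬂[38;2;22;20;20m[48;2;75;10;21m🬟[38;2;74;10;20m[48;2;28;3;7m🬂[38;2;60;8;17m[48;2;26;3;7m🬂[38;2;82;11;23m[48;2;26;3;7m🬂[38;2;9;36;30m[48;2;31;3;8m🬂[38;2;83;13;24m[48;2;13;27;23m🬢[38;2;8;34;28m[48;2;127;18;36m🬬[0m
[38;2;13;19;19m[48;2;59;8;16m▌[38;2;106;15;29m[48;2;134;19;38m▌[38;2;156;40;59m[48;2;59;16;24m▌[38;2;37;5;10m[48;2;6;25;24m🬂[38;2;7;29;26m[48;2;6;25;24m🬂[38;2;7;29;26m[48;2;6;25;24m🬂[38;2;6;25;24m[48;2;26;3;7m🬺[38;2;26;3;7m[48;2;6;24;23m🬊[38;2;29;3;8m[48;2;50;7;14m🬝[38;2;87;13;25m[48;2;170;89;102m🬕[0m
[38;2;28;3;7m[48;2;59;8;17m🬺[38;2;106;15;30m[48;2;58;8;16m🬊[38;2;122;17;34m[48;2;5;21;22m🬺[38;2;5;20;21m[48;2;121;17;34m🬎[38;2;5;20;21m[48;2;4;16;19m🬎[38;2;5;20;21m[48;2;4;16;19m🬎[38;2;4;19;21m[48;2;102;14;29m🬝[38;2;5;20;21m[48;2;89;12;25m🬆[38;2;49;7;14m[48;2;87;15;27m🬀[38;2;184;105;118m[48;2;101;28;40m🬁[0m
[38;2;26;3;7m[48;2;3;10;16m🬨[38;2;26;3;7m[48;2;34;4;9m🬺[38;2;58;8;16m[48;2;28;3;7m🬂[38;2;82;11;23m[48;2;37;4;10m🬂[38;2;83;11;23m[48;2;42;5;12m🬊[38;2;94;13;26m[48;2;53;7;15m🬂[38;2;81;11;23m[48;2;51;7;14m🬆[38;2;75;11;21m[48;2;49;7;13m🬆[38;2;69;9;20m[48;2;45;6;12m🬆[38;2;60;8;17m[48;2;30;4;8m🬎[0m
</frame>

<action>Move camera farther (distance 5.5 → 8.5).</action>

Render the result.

<frame>
[38;2;11;44;34m[48;2;9;40;31m🬂[38;2;11;44;34m[48;2;9;40;31m🬂[38;2;11;44;34m[48;2;9;40;31m🬂[38;2;11;44;34m[48;2;9;40;31m🬂[38;2;11;44;34m[48;2;9;40;31m🬂[38;2;11;44;34m[48;2;9;40;31m🬂[38;2;11;44;34m[48;2;9;40;31m🬂[38;2;11;44;34m[48;2;9;40;31m🬂[38;2;11;44;34m[48;2;9;40;31m🬂[38;2;11;44;34m[48;2;9;40;31m🬂[0m
[38;2;8;35;29m[48;2;8;31;27m🬎[38;2;8;35;29m[48;2;8;31;27m🬎[38;2;8;35;29m[48;2;8;31;27m🬎[38;2;8;35;29m[48;2;81;12;23m🬎[38;2;8;35;29m[48;2;45;6;13m🬎[38;2;8;35;29m[48;2;26;3;7m🬎[38;2;8;35;29m[48;2;34;4;9m🬎[38;2;8;34;28m[48;2;119;17;34m🬬[38;2;8;35;29m[48;2;8;31;27m🬎[38;2;8;35;29m[48;2;8;31;27m🬎[0m
[38;2;7;29;26m[48;2;6;25;24m🬂[38;2;7;29;26m[48;2;6;25;24m🬂[38;2;19;11;13m[48;2;89;12;25m▌[38;2;144;31;50m[48;2;39;13;18m▌[38;2;26;3;7m[48;2;6;25;24m🬂[38;2;26;3;7m[48;2;6;25;24m🬂[38;2;26;3;7m[48;2;6;24;23m🬊[38;2;33;4;9m[48;2;89;15;27m▌[38;2;124;26;42m[48;2;6;27;25m🬓[38;2;7;29;26m[48;2;6;25;24m🬂[0m
[38;2;5;20;21m[48;2;4;16;19m🬎[38;2;5;20;21m[48;2;4;16;19m🬎[38;2;27;3;7m[48;2;4;16;19m🬬[38;2;107;15;30m[48;2;31;4;8m🬂[38;2;15;12;14m[48;2;76;11;21m🬰[38;2;18;12;15m[48;2;85;12;24m🬰[38;2;25;10;14m[48;2;79;11;22m🬮[38;2;100;26;38m[48;2;48;6;13m🬂[38;2;71;10;20m[48;2;4;18;20m🬄[38;2;5;20;21m[48;2;4;16;19m🬎[0m
[38;2;4;14;18m[48;2;3;10;16m🬂[38;2;4;14;18m[48;2;3;10;16m🬂[38;2;4;14;18m[48;2;3;10;16m🬂[38;2;3;10;16m[48;2;26;3;7m🬺[38;2;26;3;7m[48;2;3;10;16m🬂[38;2;26;3;7m[48;2;3;10;16m🬂[38;2;26;3;7m[48;2;3;10;16m🬂[38;2;4;14;18m[48;2;3;10;16m🬂[38;2;4;14;18m[48;2;3;10;16m🬂[38;2;4;14;18m[48;2;3;10;16m🬂[0m
</frame>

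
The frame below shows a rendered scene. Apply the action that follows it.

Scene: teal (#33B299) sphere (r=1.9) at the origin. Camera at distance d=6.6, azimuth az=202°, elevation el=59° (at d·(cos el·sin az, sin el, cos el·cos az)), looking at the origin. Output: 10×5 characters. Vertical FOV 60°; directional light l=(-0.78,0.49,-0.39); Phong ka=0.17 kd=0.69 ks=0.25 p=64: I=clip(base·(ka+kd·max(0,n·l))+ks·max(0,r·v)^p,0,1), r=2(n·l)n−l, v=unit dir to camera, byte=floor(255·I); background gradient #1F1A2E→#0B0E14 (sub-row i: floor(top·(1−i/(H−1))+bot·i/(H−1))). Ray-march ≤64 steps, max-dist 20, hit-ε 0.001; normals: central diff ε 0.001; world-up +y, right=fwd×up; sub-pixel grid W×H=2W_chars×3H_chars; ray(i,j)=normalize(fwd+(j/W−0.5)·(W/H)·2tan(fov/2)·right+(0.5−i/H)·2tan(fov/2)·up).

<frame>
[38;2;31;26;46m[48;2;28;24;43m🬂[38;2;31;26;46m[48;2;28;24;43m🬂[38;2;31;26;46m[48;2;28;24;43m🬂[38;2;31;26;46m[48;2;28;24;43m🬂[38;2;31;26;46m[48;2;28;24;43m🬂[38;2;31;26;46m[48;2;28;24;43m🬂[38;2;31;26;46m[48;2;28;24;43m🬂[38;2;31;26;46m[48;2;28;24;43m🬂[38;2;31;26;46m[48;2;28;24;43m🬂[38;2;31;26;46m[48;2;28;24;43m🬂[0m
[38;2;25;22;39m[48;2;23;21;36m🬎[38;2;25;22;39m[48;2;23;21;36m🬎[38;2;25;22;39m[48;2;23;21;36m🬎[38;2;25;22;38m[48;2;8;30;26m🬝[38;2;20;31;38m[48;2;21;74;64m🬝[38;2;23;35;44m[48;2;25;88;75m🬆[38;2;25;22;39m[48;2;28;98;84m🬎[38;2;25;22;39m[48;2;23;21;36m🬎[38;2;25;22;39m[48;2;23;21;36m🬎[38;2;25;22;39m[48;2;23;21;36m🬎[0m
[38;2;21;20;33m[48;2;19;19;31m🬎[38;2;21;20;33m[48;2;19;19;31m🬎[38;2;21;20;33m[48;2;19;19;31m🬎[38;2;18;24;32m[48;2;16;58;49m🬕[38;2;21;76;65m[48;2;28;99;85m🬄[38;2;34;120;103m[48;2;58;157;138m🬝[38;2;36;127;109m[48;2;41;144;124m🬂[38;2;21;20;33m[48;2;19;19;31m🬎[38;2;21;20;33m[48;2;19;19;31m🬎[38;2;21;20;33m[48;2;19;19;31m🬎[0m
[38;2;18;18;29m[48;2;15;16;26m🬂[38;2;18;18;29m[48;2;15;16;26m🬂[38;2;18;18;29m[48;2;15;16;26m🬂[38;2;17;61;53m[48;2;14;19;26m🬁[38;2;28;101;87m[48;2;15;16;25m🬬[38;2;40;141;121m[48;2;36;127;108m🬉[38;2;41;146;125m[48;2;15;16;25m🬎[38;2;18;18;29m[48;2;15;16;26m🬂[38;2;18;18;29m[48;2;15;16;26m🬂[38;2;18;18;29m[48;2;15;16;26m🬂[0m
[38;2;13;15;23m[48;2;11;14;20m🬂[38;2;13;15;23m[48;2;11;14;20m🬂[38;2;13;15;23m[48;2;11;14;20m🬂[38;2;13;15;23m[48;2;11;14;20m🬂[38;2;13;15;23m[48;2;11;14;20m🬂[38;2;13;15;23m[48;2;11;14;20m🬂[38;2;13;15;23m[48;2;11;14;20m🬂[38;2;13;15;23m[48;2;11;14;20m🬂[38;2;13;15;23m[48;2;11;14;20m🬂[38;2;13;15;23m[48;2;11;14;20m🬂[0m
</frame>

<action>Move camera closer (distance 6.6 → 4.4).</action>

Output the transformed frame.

<frame>
[38;2;31;26;46m[48;2;28;24;43m🬂[38;2;31;26;46m[48;2;28;24;43m🬂[38;2;31;26;46m[48;2;28;24;43m🬂[38;2;31;26;46m[48;2;28;24;43m🬂[38;2;30;25;45m[48;2;15;56;48m🬎[38;2;30;25;45m[48;2;22;77;67m🬎[38;2;24;84;72m[48;2;29;25;44m🬏[38;2;31;26;46m[48;2;28;24;43m🬂[38;2;31;26;46m[48;2;28;24;43m🬂[38;2;31;26;46m[48;2;28;24;43m🬂[0m
[38;2;25;22;39m[48;2;23;21;36m🬎[38;2;25;22;39m[48;2;23;21;36m🬎[38;2;25;22;38m[48;2;10;36;31m🬕[38;2;12;46;39m[48;2;20;72;61m🬆[38;2;22;78;68m[48;2;27;95;82m🬆[38;2;27;97;83m[48;2;31;111;95m🬆[38;2;30;107;92m[48;2;35;122;105m🬆[38;2;26;23;40m[48;2;33;118;102m🬁[38;2;25;22;39m[48;2;23;21;36m🬎[38;2;25;22;39m[48;2;23;21;36m🬎[0m
[38;2;21;20;33m[48;2;19;19;31m🬎[38;2;21;20;33m[48;2;19;19;31m🬎[38;2;8;31;27m[48;2;17;61;52m▌[38;2;22;79;68m[48;2;26;92;80m▌[38;2;28;101;87m[48;2;31;111;95m🬄[38;2;34;120;102m[48;2;36;128;109m🬆[38;2;37;133;114m[48;2;51;151;132m🬎[38;2;39;139;119m[48;2;41;146;126m🬆[38;2;39;138;118m[48;2;20;19;32m▌[38;2;21;20;33m[48;2;19;19;31m🬎[0m
[38;2;18;18;29m[48;2;15;16;26m🬂[38;2;18;18;29m[48;2;15;16;26m🬂[38;2;17;62;54m[48;2;13;21;26m▐[38;2;28;100;86m[48;2;24;86;73m▐[38;2;31;111;95m[48;2;34;121;104m▌[38;2;36;128;110m[48;2;39;136;117m▌[38;2;87;187;167m[48;2;42;146;126m🬀[38;2;42;149;128m[48;2;43;151;130m🬟[38;2;41;145;124m[48;2;16;16;26m🬀[38;2;18;18;29m[48;2;15;16;26m🬂[0m
[38;2;13;15;23m[48;2;11;14;20m🬂[38;2;13;15;23m[48;2;11;14;20m🬂[38;2;13;15;23m[48;2;11;14;20m🬂[38;2;23;84;72m[48;2;11;14;20m🬂[38;2;31;111;95m[48;2;11;14;20m🬎[38;2;37;130;112m[48;2;11;14;20m🬎[38;2;40;141;121m[48;2;11;14;20m🬆[38;2;42;146;126m[48;2;11;14;21m🬀[38;2;13;15;23m[48;2;11;14;20m🬂[38;2;13;15;23m[48;2;11;14;20m🬂[0m
</frame>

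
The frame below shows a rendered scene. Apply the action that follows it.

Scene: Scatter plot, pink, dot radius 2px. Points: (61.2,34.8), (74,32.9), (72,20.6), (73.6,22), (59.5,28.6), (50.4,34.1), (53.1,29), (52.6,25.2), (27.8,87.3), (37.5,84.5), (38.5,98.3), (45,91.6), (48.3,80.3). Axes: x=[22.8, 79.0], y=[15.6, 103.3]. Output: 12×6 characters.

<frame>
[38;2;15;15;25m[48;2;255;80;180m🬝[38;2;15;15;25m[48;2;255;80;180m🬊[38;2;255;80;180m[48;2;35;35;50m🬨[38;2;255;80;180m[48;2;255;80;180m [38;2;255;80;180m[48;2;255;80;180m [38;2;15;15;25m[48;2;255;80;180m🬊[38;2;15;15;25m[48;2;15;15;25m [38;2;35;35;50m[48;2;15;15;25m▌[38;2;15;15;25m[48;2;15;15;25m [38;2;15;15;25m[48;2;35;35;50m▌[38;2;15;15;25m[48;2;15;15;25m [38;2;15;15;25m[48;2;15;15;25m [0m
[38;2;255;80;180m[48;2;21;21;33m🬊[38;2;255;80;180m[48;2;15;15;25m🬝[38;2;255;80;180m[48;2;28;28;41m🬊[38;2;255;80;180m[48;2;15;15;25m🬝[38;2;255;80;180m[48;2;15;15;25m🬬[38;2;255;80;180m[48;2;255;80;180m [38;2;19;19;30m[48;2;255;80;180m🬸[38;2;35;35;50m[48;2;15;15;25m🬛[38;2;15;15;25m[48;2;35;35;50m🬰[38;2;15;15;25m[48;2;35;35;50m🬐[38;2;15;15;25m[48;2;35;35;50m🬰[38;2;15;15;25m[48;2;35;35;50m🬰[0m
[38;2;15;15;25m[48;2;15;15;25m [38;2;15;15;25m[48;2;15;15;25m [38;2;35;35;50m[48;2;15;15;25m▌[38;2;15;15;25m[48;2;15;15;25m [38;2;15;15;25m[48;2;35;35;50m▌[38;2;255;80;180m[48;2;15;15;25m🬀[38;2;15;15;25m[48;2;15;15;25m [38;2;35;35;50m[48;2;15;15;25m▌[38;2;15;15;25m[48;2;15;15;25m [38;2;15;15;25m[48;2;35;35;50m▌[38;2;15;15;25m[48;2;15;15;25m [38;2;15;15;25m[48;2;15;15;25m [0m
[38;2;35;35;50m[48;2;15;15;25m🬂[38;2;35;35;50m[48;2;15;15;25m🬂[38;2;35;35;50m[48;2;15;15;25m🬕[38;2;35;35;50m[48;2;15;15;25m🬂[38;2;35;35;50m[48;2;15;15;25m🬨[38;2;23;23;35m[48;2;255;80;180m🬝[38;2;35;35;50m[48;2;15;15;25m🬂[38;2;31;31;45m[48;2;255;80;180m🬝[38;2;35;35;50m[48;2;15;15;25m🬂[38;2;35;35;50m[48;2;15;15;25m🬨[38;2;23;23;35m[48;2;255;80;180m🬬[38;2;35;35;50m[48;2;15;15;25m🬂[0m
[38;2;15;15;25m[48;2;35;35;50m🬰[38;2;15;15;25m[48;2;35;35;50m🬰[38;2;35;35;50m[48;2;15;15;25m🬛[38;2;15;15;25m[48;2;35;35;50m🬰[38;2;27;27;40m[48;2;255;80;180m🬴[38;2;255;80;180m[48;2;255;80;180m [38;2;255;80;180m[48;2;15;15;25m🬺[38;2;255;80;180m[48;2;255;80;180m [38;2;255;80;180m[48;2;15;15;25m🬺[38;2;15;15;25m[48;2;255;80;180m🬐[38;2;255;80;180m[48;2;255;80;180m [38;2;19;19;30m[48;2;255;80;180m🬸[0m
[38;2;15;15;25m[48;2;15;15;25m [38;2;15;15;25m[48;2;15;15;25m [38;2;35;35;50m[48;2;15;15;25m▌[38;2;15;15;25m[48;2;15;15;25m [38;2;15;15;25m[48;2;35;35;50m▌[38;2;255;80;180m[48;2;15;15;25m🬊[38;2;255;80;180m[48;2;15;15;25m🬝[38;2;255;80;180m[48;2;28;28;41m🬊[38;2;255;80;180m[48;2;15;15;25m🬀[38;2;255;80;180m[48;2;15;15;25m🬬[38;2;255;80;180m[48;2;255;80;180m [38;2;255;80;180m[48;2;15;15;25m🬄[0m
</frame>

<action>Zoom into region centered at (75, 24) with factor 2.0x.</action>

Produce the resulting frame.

<frame>
[38;2;15;15;25m[48;2;255;80;180m🬬[38;2;15;15;25m[48;2;15;15;25m [38;2;35;35;50m[48;2;15;15;25m▌[38;2;15;15;25m[48;2;15;15;25m [38;2;15;15;25m[48;2;35;35;50m▌[38;2;15;15;25m[48;2;15;15;25m [38;2;15;15;25m[48;2;15;15;25m [38;2;35;35;50m[48;2;15;15;25m▌[38;2;15;15;25m[48;2;15;15;25m [38;2;15;15;25m[48;2;35;35;50m▌[38;2;15;15;25m[48;2;15;15;25m [38;2;15;15;25m[48;2;15;15;25m [0m
[38;2;255;80;180m[48;2;255;80;180m [38;2;19;19;30m[48;2;255;80;180m🬸[38;2;35;35;50m[48;2;15;15;25m🬛[38;2;15;15;25m[48;2;35;35;50m🬰[38;2;28;28;41m[48;2;255;80;180m🬆[38;2;255;80;180m[48;2;15;15;25m🬺[38;2;23;23;35m[48;2;255;80;180m🬬[38;2;35;35;50m[48;2;15;15;25m🬛[38;2;15;15;25m[48;2;35;35;50m🬰[38;2;15;15;25m[48;2;35;35;50m🬐[38;2;15;15;25m[48;2;35;35;50m🬰[38;2;15;15;25m[48;2;35;35;50m🬰[0m
[38;2;255;80;180m[48;2;15;15;25m🬀[38;2;15;15;25m[48;2;15;15;25m [38;2;35;35;50m[48;2;15;15;25m▌[38;2;15;15;25m[48;2;15;15;25m [38;2;15;15;25m[48;2;255;80;180m🬄[38;2;255;80;180m[48;2;15;15;25m🬴[38;2;15;15;25m[48;2;15;15;25m [38;2;35;35;50m[48;2;15;15;25m▌[38;2;15;15;25m[48;2;15;15;25m [38;2;15;15;25m[48;2;35;35;50m▌[38;2;15;15;25m[48;2;15;15;25m [38;2;15;15;25m[48;2;15;15;25m [0m
[38;2;35;35;50m[48;2;15;15;25m🬂[38;2;35;35;50m[48;2;15;15;25m🬂[38;2;35;35;50m[48;2;15;15;25m🬕[38;2;255;80;180m[48;2;19;19;30m🬁[38;2;255;80;180m[48;2;15;15;25m🬬[38;2;255;80;180m[48;2;15;15;25m🬝[38;2;255;80;180m[48;2;19;19;30m🬀[38;2;35;35;50m[48;2;15;15;25m🬕[38;2;35;35;50m[48;2;15;15;25m🬂[38;2;35;35;50m[48;2;15;15;25m🬨[38;2;35;35;50m[48;2;15;15;25m🬂[38;2;35;35;50m[48;2;15;15;25m🬂[0m
[38;2;15;15;25m[48;2;35;35;50m🬰[38;2;15;15;25m[48;2;35;35;50m🬰[38;2;35;35;50m[48;2;15;15;25m🬛[38;2;15;15;25m[48;2;35;35;50m🬰[38;2;15;15;25m[48;2;35;35;50m🬐[38;2;15;15;25m[48;2;35;35;50m🬰[38;2;15;15;25m[48;2;35;35;50m🬰[38;2;35;35;50m[48;2;15;15;25m🬛[38;2;15;15;25m[48;2;35;35;50m🬰[38;2;15;15;25m[48;2;35;35;50m🬐[38;2;15;15;25m[48;2;35;35;50m🬰[38;2;15;15;25m[48;2;35;35;50m🬰[0m
[38;2;15;15;25m[48;2;15;15;25m [38;2;15;15;25m[48;2;15;15;25m [38;2;35;35;50m[48;2;15;15;25m▌[38;2;15;15;25m[48;2;15;15;25m [38;2;15;15;25m[48;2;35;35;50m▌[38;2;15;15;25m[48;2;15;15;25m [38;2;15;15;25m[48;2;15;15;25m [38;2;35;35;50m[48;2;15;15;25m▌[38;2;15;15;25m[48;2;15;15;25m [38;2;15;15;25m[48;2;35;35;50m▌[38;2;15;15;25m[48;2;15;15;25m [38;2;15;15;25m[48;2;15;15;25m [0m
</frame>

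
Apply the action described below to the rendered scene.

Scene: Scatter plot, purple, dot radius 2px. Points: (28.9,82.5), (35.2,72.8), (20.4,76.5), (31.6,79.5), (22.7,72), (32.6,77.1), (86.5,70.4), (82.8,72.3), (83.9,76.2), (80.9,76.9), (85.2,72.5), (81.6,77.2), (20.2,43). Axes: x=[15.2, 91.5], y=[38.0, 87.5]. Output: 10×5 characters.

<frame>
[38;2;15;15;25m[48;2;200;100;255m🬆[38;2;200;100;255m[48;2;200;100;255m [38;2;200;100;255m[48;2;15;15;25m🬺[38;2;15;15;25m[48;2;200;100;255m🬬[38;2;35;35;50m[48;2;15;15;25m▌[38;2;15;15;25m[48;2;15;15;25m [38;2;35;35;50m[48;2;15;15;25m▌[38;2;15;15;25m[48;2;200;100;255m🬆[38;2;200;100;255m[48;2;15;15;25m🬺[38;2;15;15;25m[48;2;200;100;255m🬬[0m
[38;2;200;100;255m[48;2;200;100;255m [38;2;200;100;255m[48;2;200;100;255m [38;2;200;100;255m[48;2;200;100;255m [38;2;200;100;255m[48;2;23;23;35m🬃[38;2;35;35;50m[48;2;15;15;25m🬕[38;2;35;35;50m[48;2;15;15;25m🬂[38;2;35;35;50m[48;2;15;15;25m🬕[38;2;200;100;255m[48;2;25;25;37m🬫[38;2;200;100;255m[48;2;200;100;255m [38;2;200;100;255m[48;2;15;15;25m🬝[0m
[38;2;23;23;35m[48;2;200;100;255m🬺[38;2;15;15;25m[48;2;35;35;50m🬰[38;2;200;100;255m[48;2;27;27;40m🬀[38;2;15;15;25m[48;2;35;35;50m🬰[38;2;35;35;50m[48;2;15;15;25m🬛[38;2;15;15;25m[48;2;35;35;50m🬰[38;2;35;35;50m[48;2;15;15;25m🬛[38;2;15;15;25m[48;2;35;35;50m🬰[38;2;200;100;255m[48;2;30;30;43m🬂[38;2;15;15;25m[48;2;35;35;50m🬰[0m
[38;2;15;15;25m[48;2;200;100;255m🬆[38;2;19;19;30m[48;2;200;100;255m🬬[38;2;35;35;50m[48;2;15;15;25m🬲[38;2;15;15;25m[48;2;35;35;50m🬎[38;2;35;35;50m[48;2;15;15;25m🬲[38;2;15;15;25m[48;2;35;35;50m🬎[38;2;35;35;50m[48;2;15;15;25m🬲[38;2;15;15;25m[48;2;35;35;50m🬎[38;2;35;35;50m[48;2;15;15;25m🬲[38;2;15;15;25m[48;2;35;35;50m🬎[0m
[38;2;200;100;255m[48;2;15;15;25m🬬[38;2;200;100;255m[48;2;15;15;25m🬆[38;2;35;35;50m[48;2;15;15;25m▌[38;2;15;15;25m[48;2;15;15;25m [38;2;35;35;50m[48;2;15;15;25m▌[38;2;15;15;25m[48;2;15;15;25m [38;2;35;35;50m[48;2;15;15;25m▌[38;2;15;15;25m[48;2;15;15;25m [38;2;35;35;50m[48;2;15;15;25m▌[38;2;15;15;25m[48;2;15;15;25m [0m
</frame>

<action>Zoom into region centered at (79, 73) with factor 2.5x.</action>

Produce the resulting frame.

<frame>
[38;2;15;15;25m[48;2;15;15;25m [38;2;15;15;25m[48;2;15;15;25m [38;2;35;35;50m[48;2;15;15;25m▌[38;2;15;15;25m[48;2;15;15;25m [38;2;35;35;50m[48;2;15;15;25m▌[38;2;15;15;25m[48;2;200;100;255m🬎[38;2;23;23;35m[48;2;200;100;255m🬬[38;2;15;15;25m[48;2;15;15;25m [38;2;35;35;50m[48;2;15;15;25m▌[38;2;15;15;25m[48;2;15;15;25m [0m
[38;2;35;35;50m[48;2;15;15;25m🬂[38;2;35;35;50m[48;2;15;15;25m🬂[38;2;35;35;50m[48;2;15;15;25m🬕[38;2;35;35;50m[48;2;15;15;25m🬂[38;2;35;35;50m[48;2;200;100;255m🬐[38;2;200;100;255m[48;2;200;100;255m [38;2;200;100;255m[48;2;200;100;255m [38;2;200;100;255m[48;2;23;23;35m🬃[38;2;35;35;50m[48;2;15;15;25m🬕[38;2;35;35;50m[48;2;15;15;25m🬂[0m
[38;2;15;15;25m[48;2;35;35;50m🬰[38;2;15;15;25m[48;2;35;35;50m🬰[38;2;35;35;50m[48;2;15;15;25m🬛[38;2;15;15;25m[48;2;35;35;50m🬰[38;2;27;27;40m[48;2;200;100;255m🬴[38;2;200;100;255m[48;2;200;100;255m [38;2;200;100;255m[48;2;200;100;255m [38;2;200;100;255m[48;2;15;15;25m🬺[38;2;27;27;40m[48;2;200;100;255m🬬[38;2;15;15;25m[48;2;35;35;50m🬰[0m
[38;2;15;15;25m[48;2;35;35;50m🬎[38;2;15;15;25m[48;2;35;35;50m🬎[38;2;35;35;50m[48;2;15;15;25m🬲[38;2;15;15;25m[48;2;35;35;50m🬎[38;2;35;35;50m[48;2;15;15;25m🬲[38;2;23;23;35m[48;2;200;100;255m🬺[38;2;200;100;255m[48;2;31;31;45m🬁[38;2;200;100;255m[48;2;28;28;41m🬆[38;2;35;35;50m[48;2;15;15;25m🬲[38;2;15;15;25m[48;2;35;35;50m🬎[0m
[38;2;15;15;25m[48;2;15;15;25m [38;2;15;15;25m[48;2;15;15;25m [38;2;35;35;50m[48;2;15;15;25m▌[38;2;15;15;25m[48;2;15;15;25m [38;2;35;35;50m[48;2;15;15;25m▌[38;2;15;15;25m[48;2;15;15;25m [38;2;35;35;50m[48;2;15;15;25m▌[38;2;15;15;25m[48;2;15;15;25m [38;2;35;35;50m[48;2;15;15;25m▌[38;2;15;15;25m[48;2;15;15;25m [0m
</frame>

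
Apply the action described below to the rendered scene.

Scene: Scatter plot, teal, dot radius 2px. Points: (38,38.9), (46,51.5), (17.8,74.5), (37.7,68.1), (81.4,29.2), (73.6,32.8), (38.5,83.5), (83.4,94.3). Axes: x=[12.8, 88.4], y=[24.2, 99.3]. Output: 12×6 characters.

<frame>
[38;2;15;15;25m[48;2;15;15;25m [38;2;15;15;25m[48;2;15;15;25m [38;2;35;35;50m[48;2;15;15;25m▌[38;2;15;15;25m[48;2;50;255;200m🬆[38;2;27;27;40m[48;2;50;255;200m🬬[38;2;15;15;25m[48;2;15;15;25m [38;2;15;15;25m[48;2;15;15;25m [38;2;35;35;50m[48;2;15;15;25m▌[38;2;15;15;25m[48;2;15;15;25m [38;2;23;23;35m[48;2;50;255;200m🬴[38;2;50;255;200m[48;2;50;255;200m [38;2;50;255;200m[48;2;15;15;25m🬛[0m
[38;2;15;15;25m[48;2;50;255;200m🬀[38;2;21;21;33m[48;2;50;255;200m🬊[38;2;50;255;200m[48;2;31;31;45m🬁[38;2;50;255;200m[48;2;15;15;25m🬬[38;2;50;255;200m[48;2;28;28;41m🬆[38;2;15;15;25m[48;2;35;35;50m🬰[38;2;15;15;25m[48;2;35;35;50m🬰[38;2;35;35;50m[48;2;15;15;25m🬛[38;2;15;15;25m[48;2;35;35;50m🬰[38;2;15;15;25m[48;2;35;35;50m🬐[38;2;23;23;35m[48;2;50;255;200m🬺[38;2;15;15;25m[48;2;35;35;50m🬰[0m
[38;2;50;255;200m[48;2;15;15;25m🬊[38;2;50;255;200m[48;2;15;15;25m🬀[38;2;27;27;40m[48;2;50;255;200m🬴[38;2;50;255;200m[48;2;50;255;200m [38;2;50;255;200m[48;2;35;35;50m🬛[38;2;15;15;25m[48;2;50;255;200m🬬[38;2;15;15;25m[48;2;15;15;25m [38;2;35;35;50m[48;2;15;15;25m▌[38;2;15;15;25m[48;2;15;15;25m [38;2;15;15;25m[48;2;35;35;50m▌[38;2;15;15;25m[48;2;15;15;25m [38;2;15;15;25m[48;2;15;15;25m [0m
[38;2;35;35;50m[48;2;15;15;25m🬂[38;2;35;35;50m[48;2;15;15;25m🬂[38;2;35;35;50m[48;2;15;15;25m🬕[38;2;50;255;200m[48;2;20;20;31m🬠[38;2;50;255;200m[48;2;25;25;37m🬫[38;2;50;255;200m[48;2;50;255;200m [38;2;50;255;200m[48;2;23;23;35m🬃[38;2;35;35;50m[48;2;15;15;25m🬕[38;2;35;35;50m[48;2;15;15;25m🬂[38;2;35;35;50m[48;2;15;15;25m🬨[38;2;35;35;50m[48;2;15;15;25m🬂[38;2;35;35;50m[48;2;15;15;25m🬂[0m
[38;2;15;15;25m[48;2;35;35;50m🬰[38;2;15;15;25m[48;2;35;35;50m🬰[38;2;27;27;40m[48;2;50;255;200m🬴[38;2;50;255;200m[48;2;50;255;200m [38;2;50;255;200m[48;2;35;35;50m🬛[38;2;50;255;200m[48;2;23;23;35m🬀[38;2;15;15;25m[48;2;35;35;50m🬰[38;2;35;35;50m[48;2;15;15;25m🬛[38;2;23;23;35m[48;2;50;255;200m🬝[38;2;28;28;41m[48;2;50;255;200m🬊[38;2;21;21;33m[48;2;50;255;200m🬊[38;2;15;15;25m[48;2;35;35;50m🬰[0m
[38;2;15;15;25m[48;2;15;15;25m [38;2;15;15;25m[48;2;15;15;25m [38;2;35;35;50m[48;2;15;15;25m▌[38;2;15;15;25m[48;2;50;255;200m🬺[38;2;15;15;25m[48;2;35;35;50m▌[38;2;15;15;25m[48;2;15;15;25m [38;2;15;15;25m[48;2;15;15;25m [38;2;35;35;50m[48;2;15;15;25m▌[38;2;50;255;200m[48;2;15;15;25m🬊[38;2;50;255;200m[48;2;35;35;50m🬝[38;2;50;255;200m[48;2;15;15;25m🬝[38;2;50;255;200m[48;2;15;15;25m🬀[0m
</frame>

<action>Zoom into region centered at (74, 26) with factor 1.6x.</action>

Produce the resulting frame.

<frame>
[38;2;15;15;25m[48;2;15;15;25m [38;2;15;15;25m[48;2;15;15;25m [38;2;35;35;50m[48;2;15;15;25m▌[38;2;15;15;25m[48;2;15;15;25m [38;2;15;15;25m[48;2;35;35;50m▌[38;2;15;15;25m[48;2;15;15;25m [38;2;15;15;25m[48;2;15;15;25m [38;2;35;35;50m[48;2;15;15;25m▌[38;2;15;15;25m[48;2;15;15;25m [38;2;15;15;25m[48;2;35;35;50m▌[38;2;15;15;25m[48;2;15;15;25m [38;2;15;15;25m[48;2;15;15;25m [0m
[38;2;15;15;25m[48;2;35;35;50m🬰[38;2;15;15;25m[48;2;35;35;50m🬰[38;2;35;35;50m[48;2;15;15;25m🬛[38;2;15;15;25m[48;2;35;35;50m🬰[38;2;15;15;25m[48;2;35;35;50m🬐[38;2;21;21;33m[48;2;50;255;200m🬆[38;2;23;23;35m[48;2;50;255;200m🬬[38;2;31;31;45m[48;2;50;255;200m🬝[38;2;15;15;25m[48;2;35;35;50m🬰[38;2;15;15;25m[48;2;35;35;50m🬐[38;2;15;15;25m[48;2;35;35;50m🬰[38;2;15;15;25m[48;2;35;35;50m🬰[0m
[38;2;15;15;25m[48;2;15;15;25m [38;2;15;15;25m[48;2;15;15;25m [38;2;35;35;50m[48;2;15;15;25m▌[38;2;15;15;25m[48;2;15;15;25m [38;2;23;23;35m[48;2;50;255;200m🬺[38;2;50;255;200m[48;2;15;15;25m🬬[38;2;50;255;200m[48;2;15;15;25m🬎[38;2;50;255;200m[48;2;50;255;200m [38;2;50;255;200m[48;2;15;15;25m🬛[38;2;15;15;25m[48;2;35;35;50m▌[38;2;15;15;25m[48;2;15;15;25m [38;2;15;15;25m[48;2;15;15;25m [0m
[38;2;35;35;50m[48;2;15;15;25m🬂[38;2;35;35;50m[48;2;15;15;25m🬂[38;2;35;35;50m[48;2;15;15;25m🬕[38;2;35;35;50m[48;2;15;15;25m🬂[38;2;35;35;50m[48;2;15;15;25m🬨[38;2;35;35;50m[48;2;15;15;25m🬂[38;2;35;35;50m[48;2;15;15;25m🬂[38;2;50;255;200m[48;2;27;27;40m🬁[38;2;35;35;50m[48;2;15;15;25m🬂[38;2;35;35;50m[48;2;15;15;25m🬨[38;2;35;35;50m[48;2;15;15;25m🬂[38;2;35;35;50m[48;2;15;15;25m🬂[0m
[38;2;15;15;25m[48;2;35;35;50m🬰[38;2;15;15;25m[48;2;35;35;50m🬰[38;2;35;35;50m[48;2;15;15;25m🬛[38;2;15;15;25m[48;2;35;35;50m🬰[38;2;15;15;25m[48;2;35;35;50m🬐[38;2;15;15;25m[48;2;35;35;50m🬰[38;2;15;15;25m[48;2;35;35;50m🬰[38;2;35;35;50m[48;2;15;15;25m🬛[38;2;15;15;25m[48;2;35;35;50m🬰[38;2;15;15;25m[48;2;35;35;50m🬐[38;2;15;15;25m[48;2;35;35;50m🬰[38;2;15;15;25m[48;2;35;35;50m🬰[0m
[38;2;15;15;25m[48;2;15;15;25m [38;2;15;15;25m[48;2;15;15;25m [38;2;35;35;50m[48;2;15;15;25m▌[38;2;15;15;25m[48;2;15;15;25m [38;2;15;15;25m[48;2;35;35;50m▌[38;2;15;15;25m[48;2;15;15;25m [38;2;15;15;25m[48;2;15;15;25m [38;2;35;35;50m[48;2;15;15;25m▌[38;2;15;15;25m[48;2;15;15;25m [38;2;15;15;25m[48;2;35;35;50m▌[38;2;15;15;25m[48;2;15;15;25m [38;2;15;15;25m[48;2;15;15;25m [0m
</frame>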